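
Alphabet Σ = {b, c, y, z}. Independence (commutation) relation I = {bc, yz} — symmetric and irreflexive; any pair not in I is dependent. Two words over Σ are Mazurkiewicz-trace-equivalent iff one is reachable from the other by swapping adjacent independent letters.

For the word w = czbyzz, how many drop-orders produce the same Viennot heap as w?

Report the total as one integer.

#0=c has no predecessor
#1=z depends on [0:c]
#2=b depends on [1:z]
#3=y depends on [2:b]
#4=z depends on [2:b]
#5=z depends on [4:z]
sources: [0:c]
N(rest) = Σ N(rest − s) over sources s of rest; N(one piece) = 1:
  size 1 → [3]=1  [5]=1
  size 2 → [3,5]=2  [4,5]=1
  size 3 → [3,4,5]=3
  size 4 → [2,3,4,5]=3
  first=0(c) contributes 3

3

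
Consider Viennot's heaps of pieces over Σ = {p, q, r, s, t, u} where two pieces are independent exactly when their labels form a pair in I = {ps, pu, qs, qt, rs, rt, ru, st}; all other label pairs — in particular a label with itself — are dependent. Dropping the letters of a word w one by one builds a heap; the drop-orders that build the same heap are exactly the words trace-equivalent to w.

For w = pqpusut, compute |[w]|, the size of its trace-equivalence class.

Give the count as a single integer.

drop 0:p onto floor
drop 1:q onto {0:p}
drop 2:p onto {1:q}
drop 3:u onto {1:q}
drop 4:s onto {3:u}
drop 5:u onto {4:s}
drop 6:t onto {2:p, 5:u}
ground layer = {0:p}
drop-orders for the pieces not yet dropped (sum over which currently-grounded one goes next):
  1 to go: {6} 1
  2 to go: {2,6} 1  {5,6} 1
  3 to go: {2,5,6} 2  {4,5,6} 1
  4 to go: {2,4,5,6} 3  {3,4,5,6} 1
  5 to go: {2,3,4,5,6} 4
  if 0:p drops first: 4 orders

4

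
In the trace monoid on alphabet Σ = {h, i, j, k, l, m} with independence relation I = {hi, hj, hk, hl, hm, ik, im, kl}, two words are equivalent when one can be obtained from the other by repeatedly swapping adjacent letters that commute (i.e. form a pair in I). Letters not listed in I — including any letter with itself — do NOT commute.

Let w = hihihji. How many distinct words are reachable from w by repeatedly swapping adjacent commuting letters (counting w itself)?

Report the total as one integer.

#0=h has no predecessor
#1=i has no predecessor
#2=h depends on [0:h]
#3=i depends on [1:i]
#4=h depends on [2:h]
#5=j depends on [3:i]
#6=i depends on [5:j]
sources: [0:h, 1:i]
N(rest) = Σ N(rest − s) over sources s of rest; N(one piece) = 1:
  size 1 → [4]=1  [6]=1
  size 2 → [2,4]=1  [4,6]=2  [5,6]=1
  size 3 → [0,2,4]=1  [2,4,6]=3  [3,5,6]=1  [4,5,6]=3
  size 4 → [0,2,4,6]=4  [1,3,5,6]=1  [2,4,5,6]=6  [3,4,5,6]=4
  size 5 → [0,2,4,5,6]=10  [1,3,4,5,6]=5  [2,3,4,5,6]=10
  first=0(h) contributes 15
  first=1(i) contributes 20
|[w]| = 35

35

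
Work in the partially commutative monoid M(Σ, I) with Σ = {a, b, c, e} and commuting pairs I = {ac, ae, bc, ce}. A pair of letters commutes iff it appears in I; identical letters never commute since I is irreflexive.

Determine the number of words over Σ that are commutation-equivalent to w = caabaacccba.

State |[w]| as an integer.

#0=c has no predecessor
#1=a has no predecessor
#2=a depends on [1:a]
#3=b depends on [2:a]
#4=a depends on [3:b]
#5=a depends on [4:a]
#6=c depends on [0:c]
#7=c depends on [6:c]
#8=c depends on [7:c]
#9=b depends on [5:a]
#10=a depends on [9:b]
sources: [0:c, 1:a]
N(rest) = Σ N(rest − s) over sources s of rest; N(one piece) = 1:
  size 1 → [8]=1  [10]=1
  size 2 → [7,8]=1  [8,10]=2  [9,10]=1
  size 3 → [5,9,10]=1  [6,7,8]=1  [7,8,10]=3  [8,9,10]=3
  size 4 → [0,6,7,8]=1  [4,5,9,10]=1  [5,8,9,10]=4  [6,7,8,10]=4  [7,8,9,10]=6
  size 5 → [0,6,7,8,10]=5  [3,4,5,9,10]=1  [4,5,8,9,10]=5  [5,7,8,9,10]=10  [6,7,8,9,10]=10
  size 6 → [0,6,7,8,9,10]=15  [2,3,4,5,9,10]=1  [3,4,5,8,9,10]=6  [4,5,7,8,9,10]=15  [5,6,7,8,9,10]=20
  size 7 → [0,5,6,7,8,9,10]=35  [1,2,3,4,5,9,10]=1  [2,3,4,5,8,9,10]=7  [3,4,5,7,8,9,10]=21  [4,5,6,7,8,9,10]=35
  size 8 → [0,4,5,6,7,8,9,10]=70  [1,2,3,4,5,8,9,10]=8  [2,3,4,5,7,8,9,10]=28  [3,4,5,6,7,8,9,10]=56
  size 9 → [0,3,4,5,6,7,8,9,10]=126  [1,2,3,4,5,7,8,9,10]=36  [2,3,4,5,6,7,8,9,10]=84
  first=0(c) contributes 120
  first=1(a) contributes 210
|[w]| = 330

330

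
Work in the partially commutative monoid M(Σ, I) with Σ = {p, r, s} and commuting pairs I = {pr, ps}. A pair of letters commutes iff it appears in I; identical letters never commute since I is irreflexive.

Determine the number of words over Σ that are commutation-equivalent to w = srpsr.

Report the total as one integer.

piece 0:s — minimal
piece 1:r rests on {0:s}
piece 2:p — minimal
piece 3:s rests on {1:r}
piece 4:r rests on {3:s}
minimal pieces: {0:s, 2:p}
ways to finish when only these pieces remain (= sum over removing one remaining piece with nothing left below it):
  1 left: {2}→1  {4}→1
  2 left: {2,4}→2  {3,4}→1
  3 left: {1,3,4}→1  {2,3,4}→3
  placing 0:s first → 4 extensions
  placing 2:p first → 1 extensions
total linear extensions = 5

5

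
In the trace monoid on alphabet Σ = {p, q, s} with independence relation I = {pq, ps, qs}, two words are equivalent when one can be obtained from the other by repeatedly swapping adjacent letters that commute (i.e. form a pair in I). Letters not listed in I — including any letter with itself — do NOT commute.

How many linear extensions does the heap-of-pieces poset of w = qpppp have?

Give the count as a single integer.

5

0(q) covers ∅
1(p) covers ∅
2(p) covers 1:p
3(p) covers 2:p
4(p) covers 3:p
floor of heap: 0:q, 1:p
completions by unplaced set U, small U first (add the entries for U minus each lowest piece of U):
  |U|=1: {0}:1  {4}:1
  |U|=2: {0,4}:2  {3,4}:1
  |U|=3: {0,3,4}:3  {2,3,4}:1
  start at 0(q): 1
  start at 1(p): 4
sum over floor = 5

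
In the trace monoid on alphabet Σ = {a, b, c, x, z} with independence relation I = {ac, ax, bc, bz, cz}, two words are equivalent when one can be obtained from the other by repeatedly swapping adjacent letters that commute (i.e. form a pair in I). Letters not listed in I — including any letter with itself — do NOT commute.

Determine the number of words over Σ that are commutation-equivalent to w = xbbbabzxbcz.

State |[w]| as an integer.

#0=x has no predecessor
#1=b depends on [0:x]
#2=b depends on [1:b]
#3=b depends on [2:b]
#4=a depends on [3:b]
#5=b depends on [4:a]
#6=z depends on [4:a]
#7=x depends on [5:b, 6:z]
#8=b depends on [7:x]
#9=c depends on [7:x]
#10=z depends on [7:x]
sources: [0:x]
N(rest) = Σ N(rest − s) over sources s of rest; N(one piece) = 1:
  size 1 → [8]=1  [9]=1  [10]=1
  size 2 → [8,9]=2  [8,10]=2  [9,10]=2
  size 3 → [8,9,10]=6
  size 4 → [7,8,9,10]=6
  size 5 → [5,7,8,9,10]=6  [6,7,8,9,10]=6
  size 6 → [5,6,7,8,9,10]=12
  size 7 → [4,5,6,7,8,9,10]=12
  size 8 → [3,4,5,6,7,8,9,10]=12
  size 9 → [2,3,4,5,6,7,8,9,10]=12
  first=0(x) contributes 12

12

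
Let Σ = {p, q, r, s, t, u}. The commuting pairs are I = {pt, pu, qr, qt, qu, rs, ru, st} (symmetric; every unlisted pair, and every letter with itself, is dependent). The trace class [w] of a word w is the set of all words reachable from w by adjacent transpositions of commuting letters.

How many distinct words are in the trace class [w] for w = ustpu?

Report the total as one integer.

piece 0:u — minimal
piece 1:s rests on {0:u}
piece 2:t rests on {0:u}
piece 3:p rests on {1:s}
piece 4:u rests on {1:s, 2:t}
minimal pieces: {0:u}
ways to finish when only these pieces remain (= sum over removing one remaining piece with nothing left below it):
  1 left: {3}→1  {4}→1
  2 left: {2,4}→1  {3,4}→2
  3 left: {1,3,4}→2  {2,3,4}→3
  placing 0:u first → 5 extensions

5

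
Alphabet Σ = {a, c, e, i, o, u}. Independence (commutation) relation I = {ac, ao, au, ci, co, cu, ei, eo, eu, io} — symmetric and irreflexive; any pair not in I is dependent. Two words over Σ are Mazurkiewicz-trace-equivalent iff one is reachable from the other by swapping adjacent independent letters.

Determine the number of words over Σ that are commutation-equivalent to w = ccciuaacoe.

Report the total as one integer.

1001

0(c) covers ∅
1(c) covers 0:c
2(c) covers 1:c
3(i) covers ∅
4(u) covers 3:i
5(a) covers 3:i
6(a) covers 5:a
7(c) covers 2:c
8(o) covers 4:u
9(e) covers 6:a, 7:c
floor of heap: 0:c, 3:i
completions by unplaced set U, small U first (add the entries for U minus each lowest piece of U):
  |U|=1: {8}:1  {9}:1
  |U|=2: {4,8}:1  {6,9}:1  {7,9}:1  {8,9}:2
  |U|=3: {2,7,9}:1  {4,8,9}:3  {5,6,9}:1  {6,7,9}:2  {6,8,9}:3  {7,8,9}:3
  |U|=4: {1,2,7,9}:1  {2,6,7,9}:3  {2,7,8,9}:4  {4,6,8,9}:6  {4,7,8,9}:6  {5,6,7,9}:3  {5,6,8,9}:4  {6,7,8,9}:8
  |U|=5: {0,1,2,7,9}:1  {1,2,6,7,9}:4  {1,2,7,8,9}:5  {2,4,7,8,9}:10  {2,5,6,7,9}:6  {2,6,7,8,9}:15  {4,5,6,8,9}:10  {4,6,7,8,9}:20  {5,6,7,8,9}:15
  |U|=6: {0,1,2,6,7,9}:5  {0,1,2,7,8,9}:6  {1,2,4,7,8,9}:15  {1,2,5,6,7,9}:10  {1,2,6,7,8,9}:24  {2,4,6,7,8,9}:45  {2,5,6,7,8,9}:36  {3,4,5,6,8,9}:10  {4,5,6,7,8,9}:45
  |U|=7: {0,1,2,4,7,8,9}:21  {0,1,2,5,6,7,9}:15  {0,1,2,6,7,8,9}:35  {1,2,4,6,7,8,9}:84  {1,2,5,6,7,8,9}:70  {2,4,5,6,7,8,9}:126  {3,4,5,6,7,8,9}:55
  |U|=8: {0,1,2,4,6,7,8,9}:140  {0,1,2,5,6,7,8,9}:120  {1,2,4,5,6,7,8,9}:280  {2,3,4,5,6,7,8,9}:181
  start at 0(c): 461
  start at 3(i): 540
sum over floor = 1001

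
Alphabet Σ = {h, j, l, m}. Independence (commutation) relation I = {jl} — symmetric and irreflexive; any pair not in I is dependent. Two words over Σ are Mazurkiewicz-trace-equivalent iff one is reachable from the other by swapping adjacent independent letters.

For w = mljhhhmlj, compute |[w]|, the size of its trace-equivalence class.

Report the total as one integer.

piece 0:m — minimal
piece 1:l rests on {0:m}
piece 2:j rests on {0:m}
piece 3:h rests on {1:l, 2:j}
piece 4:h rests on {3:h}
piece 5:h rests on {4:h}
piece 6:m rests on {5:h}
piece 7:l rests on {6:m}
piece 8:j rests on {6:m}
minimal pieces: {0:m}
ways to finish when only these pieces remain (= sum over removing one remaining piece with nothing left below it):
  1 left: {7}→1  {8}→1
  2 left: {7,8}→2
  3 left: {6,7,8}→2
  4 left: {5,6,7,8}→2
  5 left: {4,5,6,7,8}→2
  6 left: {3,4,5,6,7,8}→2
  7 left: {1,3,4,5,6,7,8}→2  {2,3,4,5,6,7,8}→2
  placing 0:m first → 4 extensions

4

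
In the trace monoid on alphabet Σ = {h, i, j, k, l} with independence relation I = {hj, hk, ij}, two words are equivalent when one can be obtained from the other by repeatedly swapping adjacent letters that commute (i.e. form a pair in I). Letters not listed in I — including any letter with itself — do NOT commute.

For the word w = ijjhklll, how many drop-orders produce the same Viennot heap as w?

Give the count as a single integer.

9

drop 0:i onto floor
drop 1:j onto floor
drop 2:j onto {1:j}
drop 3:h onto {0:i}
drop 4:k onto {0:i, 2:j}
drop 5:l onto {3:h, 4:k}
drop 6:l onto {5:l}
drop 7:l onto {6:l}
ground layer = {0:i, 1:j}
drop-orders for the pieces not yet dropped (sum over which currently-grounded one goes next):
  1 to go: {7} 1
  2 to go: {6,7} 1
  3 to go: {5,6,7} 1
  4 to go: {3,5,6,7} 1  {4,5,6,7} 1
  5 to go: {2,4,5,6,7} 1  {3,4,5,6,7} 2
  6 to go: {0,3,4,5,6,7} 2  {1,2,4,5,6,7} 1  {2,3,4,5,6,7} 3
  if 0:i drops first: 4 orders
  if 1:j drops first: 5 orders
heap linearizations: 9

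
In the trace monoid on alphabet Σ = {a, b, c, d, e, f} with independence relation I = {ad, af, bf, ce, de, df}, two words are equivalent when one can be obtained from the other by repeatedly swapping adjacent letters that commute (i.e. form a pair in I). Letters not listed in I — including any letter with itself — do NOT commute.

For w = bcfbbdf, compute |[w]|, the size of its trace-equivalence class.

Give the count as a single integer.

10

0(b) covers ∅
1(c) covers 0:b
2(f) covers 1:c
3(b) covers 1:c
4(b) covers 3:b
5(d) covers 4:b
6(f) covers 2:f
floor of heap: 0:b
completions by unplaced set U, small U first (add the entries for U minus each lowest piece of U):
  |U|=1: {5}:1  {6}:1
  |U|=2: {2,6}:1  {4,5}:1  {5,6}:2
  |U|=3: {2,5,6}:3  {3,4,5}:1  {4,5,6}:3
  |U|=4: {2,4,5,6}:6  {3,4,5,6}:4
  |U|=5: {2,3,4,5,6}:10
  start at 0(b): 10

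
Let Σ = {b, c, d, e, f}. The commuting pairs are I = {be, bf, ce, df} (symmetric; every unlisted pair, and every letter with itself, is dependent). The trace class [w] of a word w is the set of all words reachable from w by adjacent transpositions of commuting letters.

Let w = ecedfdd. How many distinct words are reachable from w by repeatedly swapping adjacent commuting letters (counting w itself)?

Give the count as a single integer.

12

0(e) covers ∅
1(c) covers ∅
2(e) covers 0:e
3(d) covers 1:c, 2:e
4(f) covers 1:c, 2:e
5(d) covers 3:d
6(d) covers 5:d
floor of heap: 0:e, 1:c
completions by unplaced set U, small U first (add the entries for U minus each lowest piece of U):
  |U|=1: {4}:1  {6}:1
  |U|=2: {4,6}:2  {5,6}:1
  |U|=3: {3,5,6}:1  {4,5,6}:3
  |U|=4: {3,4,5,6}:4
  |U|=5: {1,3,4,5,6}:4  {2,3,4,5,6}:4
  start at 0(e): 8
  start at 1(c): 4
sum over floor = 12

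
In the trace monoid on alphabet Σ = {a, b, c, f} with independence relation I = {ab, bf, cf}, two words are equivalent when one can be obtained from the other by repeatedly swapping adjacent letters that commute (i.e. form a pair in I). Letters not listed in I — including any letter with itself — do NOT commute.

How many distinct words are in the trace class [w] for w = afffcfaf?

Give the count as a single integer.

5

#0=a has no predecessor
#1=f depends on [0:a]
#2=f depends on [1:f]
#3=f depends on [2:f]
#4=c depends on [0:a]
#5=f depends on [3:f]
#6=a depends on [4:c, 5:f]
#7=f depends on [6:a]
sources: [0:a]
N(rest) = Σ N(rest − s) over sources s of rest; N(one piece) = 1:
  size 1 → [7]=1
  size 2 → [6,7]=1
  size 3 → [4,6,7]=1  [5,6,7]=1
  size 4 → [3,5,6,7]=1  [4,5,6,7]=2
  size 5 → [2,3,5,6,7]=1  [3,4,5,6,7]=3
  size 6 → [1,2,3,5,6,7]=1  [2,3,4,5,6,7]=4
  first=0(a) contributes 5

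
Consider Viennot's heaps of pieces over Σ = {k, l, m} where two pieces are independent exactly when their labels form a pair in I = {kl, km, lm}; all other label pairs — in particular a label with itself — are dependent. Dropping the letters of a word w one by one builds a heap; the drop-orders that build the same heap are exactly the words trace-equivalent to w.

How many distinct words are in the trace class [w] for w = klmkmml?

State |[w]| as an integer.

210

drop 0:k onto floor
drop 1:l onto floor
drop 2:m onto floor
drop 3:k onto {0:k}
drop 4:m onto {2:m}
drop 5:m onto {4:m}
drop 6:l onto {1:l}
ground layer = {0:k, 1:l, 2:m}
drop-orders for the pieces not yet dropped (sum over which currently-grounded one goes next):
  1 to go: {3} 1  {5} 1  {6} 1
  2 to go: {0,3} 1  {1,6} 1  {3,5} 2  {3,6} 2  {4,5} 1  {5,6} 2
  3 to go: {0,3,5} 3  {0,3,6} 3  {1,3,6} 3  {1,5,6} 3  {2,4,5} 1  {3,4,5} 3  {3,5,6} 6  {4,5,6} 3
  4 to go: {0,1,3,6} 6  {0,3,4,5} 6  {0,3,5,6} 12  {1,3,5,6} 12  {1,4,5,6} 6  {2,3,4,5} 4  {2,4,5,6} 4  {3,4,5,6} 12
  5 to go: {0,1,3,5,6} 30  {0,2,3,4,5} 10  {0,3,4,5,6} 30  {1,2,4,5,6} 10  {1,3,4,5,6} 30  {2,3,4,5,6} 20
  if 0:k drops first: 60 orders
  if 1:l drops first: 60 orders
  if 2:m drops first: 90 orders
heap linearizations: 210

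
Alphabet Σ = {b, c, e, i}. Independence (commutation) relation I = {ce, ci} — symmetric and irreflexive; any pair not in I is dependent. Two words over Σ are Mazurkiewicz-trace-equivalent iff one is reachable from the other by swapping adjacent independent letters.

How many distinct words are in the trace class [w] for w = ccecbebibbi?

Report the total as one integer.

4

0(c) covers ∅
1(c) covers 0:c
2(e) covers ∅
3(c) covers 1:c
4(b) covers 2:e, 3:c
5(e) covers 4:b
6(b) covers 5:e
7(i) covers 6:b
8(b) covers 7:i
9(b) covers 8:b
10(i) covers 9:b
floor of heap: 0:c, 2:e
completions by unplaced set U, small U first (add the entries for U minus each lowest piece of U):
  |U|=1: {10}:1
  |U|=2: {9,10}:1
  |U|=3: {8,9,10}:1
  |U|=4: {7,8,9,10}:1
  |U|=5: {6,7,8,9,10}:1
  |U|=6: {5,6,7,8,9,10}:1
  |U|=7: {4,5,6,7,8,9,10}:1
  |U|=8: {2,4,5,6,7,8,9,10}:1  {3,4,5,6,7,8,9,10}:1
  |U|=9: {1,3,4,5,6,7,8,9,10}:1  {2,3,4,5,6,7,8,9,10}:2
  start at 0(c): 3
  start at 2(e): 1
sum over floor = 4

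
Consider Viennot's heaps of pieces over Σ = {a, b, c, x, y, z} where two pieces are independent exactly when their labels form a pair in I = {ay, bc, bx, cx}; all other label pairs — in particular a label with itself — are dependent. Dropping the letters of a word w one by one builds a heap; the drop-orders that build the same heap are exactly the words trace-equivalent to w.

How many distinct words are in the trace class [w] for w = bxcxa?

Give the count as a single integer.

drop 0:b onto floor
drop 1:x onto floor
drop 2:c onto floor
drop 3:x onto {1:x}
drop 4:a onto {0:b, 2:c, 3:x}
ground layer = {0:b, 1:x, 2:c}
drop-orders for the pieces not yet dropped (sum over which currently-grounded one goes next):
  1 to go: {4} 1
  2 to go: {0,4} 1  {2,4} 1  {3,4} 1
  3 to go: {0,2,4} 2  {0,3,4} 2  {1,3,4} 1  {2,3,4} 2
  if 0:b drops first: 3 orders
  if 1:x drops first: 6 orders
  if 2:c drops first: 3 orders
heap linearizations: 12

12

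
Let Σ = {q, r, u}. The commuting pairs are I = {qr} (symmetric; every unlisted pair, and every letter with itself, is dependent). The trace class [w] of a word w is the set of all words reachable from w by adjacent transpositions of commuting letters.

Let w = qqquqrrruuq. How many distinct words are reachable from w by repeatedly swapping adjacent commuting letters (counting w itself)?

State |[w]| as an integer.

piece 0:q — minimal
piece 1:q rests on {0:q}
piece 2:q rests on {1:q}
piece 3:u rests on {2:q}
piece 4:q rests on {3:u}
piece 5:r rests on {3:u}
piece 6:r rests on {5:r}
piece 7:r rests on {6:r}
piece 8:u rests on {4:q, 7:r}
piece 9:u rests on {8:u}
piece 10:q rests on {9:u}
minimal pieces: {0:q}
ways to finish when only these pieces remain (= sum over removing one remaining piece with nothing left below it):
  1 left: {10}→1
  2 left: {9,10}→1
  3 left: {8,9,10}→1
  4 left: {4,8,9,10}→1  {7,8,9,10}→1
  5 left: {4,7,8,9,10}→2  {6,7,8,9,10}→1
  6 left: {4,6,7,8,9,10}→3  {5,6,7,8,9,10}→1
  7 left: {4,5,6,7,8,9,10}→4
  8 left: {3,4,5,6,7,8,9,10}→4
  9 left: {2,3,4,5,6,7,8,9,10}→4
  placing 0:q first → 4 extensions

4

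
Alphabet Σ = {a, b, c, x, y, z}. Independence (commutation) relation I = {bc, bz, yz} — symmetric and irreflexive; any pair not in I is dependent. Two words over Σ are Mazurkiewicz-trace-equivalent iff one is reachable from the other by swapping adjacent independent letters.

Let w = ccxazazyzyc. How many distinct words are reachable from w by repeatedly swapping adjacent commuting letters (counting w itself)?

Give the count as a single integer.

piece 0:c — minimal
piece 1:c rests on {0:c}
piece 2:x rests on {1:c}
piece 3:a rests on {2:x}
piece 4:z rests on {3:a}
piece 5:a rests on {4:z}
piece 6:z rests on {5:a}
piece 7:y rests on {5:a}
piece 8:z rests on {6:z}
piece 9:y rests on {7:y}
piece 10:c rests on {8:z, 9:y}
minimal pieces: {0:c}
ways to finish when only these pieces remain (= sum over removing one remaining piece with nothing left below it):
  1 left: {10}→1
  2 left: {8,10}→1  {9,10}→1
  3 left: {6,8,10}→1  {7,9,10}→1  {8,9,10}→2
  4 left: {6,8,9,10}→3  {7,8,9,10}→3
  5 left: {6,7,8,9,10}→6
  6 left: {5,6,7,8,9,10}→6
  7 left: {4,5,6,7,8,9,10}→6
  8 left: {3,4,5,6,7,8,9,10}→6
  9 left: {2,3,4,5,6,7,8,9,10}→6
  placing 0:c first → 6 extensions

6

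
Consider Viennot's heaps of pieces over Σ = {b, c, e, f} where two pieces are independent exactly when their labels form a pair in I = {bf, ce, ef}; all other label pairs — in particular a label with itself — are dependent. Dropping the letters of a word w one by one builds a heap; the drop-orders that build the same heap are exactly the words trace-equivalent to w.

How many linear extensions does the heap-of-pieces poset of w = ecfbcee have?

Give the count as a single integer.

21

#0=e has no predecessor
#1=c has no predecessor
#2=f depends on [1:c]
#3=b depends on [0:e, 1:c]
#4=c depends on [2:f, 3:b]
#5=e depends on [3:b]
#6=e depends on [5:e]
sources: [0:e, 1:c]
N(rest) = Σ N(rest − s) over sources s of rest; N(one piece) = 1:
  size 1 → [4]=1  [6]=1
  size 2 → [2,4]=1  [4,6]=2  [5,6]=1
  size 3 → [2,4,6]=3  [4,5,6]=3
  size 4 → [2,4,5,6]=6  [3,4,5,6]=3
  size 5 → [0,3,4,5,6]=3  [2,3,4,5,6]=9
  first=0(e) contributes 9
  first=1(c) contributes 12
|[w]| = 21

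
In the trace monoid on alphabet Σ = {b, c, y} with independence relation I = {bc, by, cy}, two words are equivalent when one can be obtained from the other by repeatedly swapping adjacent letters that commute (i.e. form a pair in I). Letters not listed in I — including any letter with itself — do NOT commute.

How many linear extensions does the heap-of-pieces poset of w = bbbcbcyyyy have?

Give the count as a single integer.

piece 0:b — minimal
piece 1:b rests on {0:b}
piece 2:b rests on {1:b}
piece 3:c — minimal
piece 4:b rests on {2:b}
piece 5:c rests on {3:c}
piece 6:y — minimal
piece 7:y rests on {6:y}
piece 8:y rests on {7:y}
piece 9:y rests on {8:y}
minimal pieces: {0:b, 3:c, 6:y}
ways to finish when only these pieces remain (= sum over removing one remaining piece with nothing left below it):
  1 left: {4}→1  {5}→1  {9}→1
  2 left: {2,4}→1  {3,5}→1  {4,5}→2  {4,9}→2  {5,9}→2  {8,9}→1
  3 left: {1,2,4}→1  {2,4,5}→3  {2,4,9}→3  {3,4,5}→3  {3,5,9}→3  {4,5,9}→6  {4,8,9}→3  {5,8,9}→3  {7,8,9}→1
  4 left: {0,1,2,4}→1  {1,2,4,5}→4  {1,2,4,9}→4  {2,3,4,5}→6  {2,4,5,9}→12  {2,4,8,9}→6  {3,4,5,9}→12  {3,5,8,9}→6  {4,5,8,9}→12  {4,7,8,9}→4  {5,7,8,9}→4  {6,7,8,9}→1
  5 left: {0,1,2,4,5}→5  {0,1,2,4,9}→5  {1,2,3,4,5}→10  {1,2,4,5,9}→20  {1,2,4,8,9}→10  {2,3,4,5,9}→30  {2,4,5,8,9}→30  {2,4,7,8,9}→10  {3,4,5,8,9}→30  {3,5,7,8,9}→10  {4,5,7,8,9}→20  {4,6,7,8,9}→5  {5,6,7,8,9}→5
  6 left: {0,1,2,3,4,5}→15  {0,1,2,4,5,9}→30  {0,1,2,4,8,9}→15  {1,2,3,4,5,9}→60  {1,2,4,5,8,9}→60  {1,2,4,7,8,9}→20  {2,3,4,5,8,9}→90  {2,4,5,7,8,9}→60  {2,4,6,7,8,9}→15  {3,4,5,7,8,9}→60  {3,5,6,7,8,9}→15  {4,5,6,7,8,9}→30
  7 left: {0,1,2,3,4,5,9}→105  {0,1,2,4,5,8,9}→105  {0,1,2,4,7,8,9}→35  {1,2,3,4,5,8,9}→210  {1,2,4,5,7,8,9}→140  {1,2,4,6,7,8,9}→35  {2,3,4,5,7,8,9}→210  {2,4,5,6,7,8,9}→105  {3,4,5,6,7,8,9}→105
  8 left: {0,1,2,3,4,5,8,9}→420  {0,1,2,4,5,7,8,9}→280  {0,1,2,4,6,7,8,9}→70  {1,2,3,4,5,7,8,9}→560  {1,2,4,5,6,7,8,9}→280  {2,3,4,5,6,7,8,9}→420
  placing 0:b first → 1260 extensions
  placing 3:c first → 630 extensions
  placing 6:y first → 1260 extensions
total linear extensions = 3150

3150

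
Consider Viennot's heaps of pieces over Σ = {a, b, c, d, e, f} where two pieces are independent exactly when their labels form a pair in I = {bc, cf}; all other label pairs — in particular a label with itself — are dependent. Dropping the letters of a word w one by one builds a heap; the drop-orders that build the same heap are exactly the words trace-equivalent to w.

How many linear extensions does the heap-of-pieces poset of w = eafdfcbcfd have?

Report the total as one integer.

10

0(e) covers ∅
1(a) covers 0:e
2(f) covers 1:a
3(d) covers 2:f
4(f) covers 3:d
5(c) covers 3:d
6(b) covers 4:f
7(c) covers 5:c
8(f) covers 6:b
9(d) covers 7:c, 8:f
floor of heap: 0:e
completions by unplaced set U, small U first (add the entries for U minus each lowest piece of U):
  |U|=1: {9}:1
  |U|=2: {7,9}:1  {8,9}:1
  |U|=3: {5,7,9}:1  {6,8,9}:1  {7,8,9}:2
  |U|=4: {4,6,8,9}:1  {5,7,8,9}:3  {6,7,8,9}:3
  |U|=5: {4,6,7,8,9}:4  {5,6,7,8,9}:6
  |U|=6: {4,5,6,7,8,9}:10
  |U|=7: {3,4,5,6,7,8,9}:10
  |U|=8: {2,3,4,5,6,7,8,9}:10
  start at 0(e): 10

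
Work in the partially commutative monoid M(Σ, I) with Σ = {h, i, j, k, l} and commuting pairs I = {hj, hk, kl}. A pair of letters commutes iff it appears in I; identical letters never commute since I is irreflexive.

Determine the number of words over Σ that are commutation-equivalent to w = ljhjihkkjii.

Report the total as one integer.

#0=l has no predecessor
#1=j depends on [0:l]
#2=h depends on [0:l]
#3=j depends on [1:j]
#4=i depends on [2:h, 3:j]
#5=h depends on [4:i]
#6=k depends on [4:i]
#7=k depends on [6:k]
#8=j depends on [7:k]
#9=i depends on [5:h, 8:j]
#10=i depends on [9:i]
sources: [0:l]
N(rest) = Σ N(rest − s) over sources s of rest; N(one piece) = 1:
  size 1 → [10]=1
  size 2 → [9,10]=1
  size 3 → [5,9,10]=1  [8,9,10]=1
  size 4 → [5,8,9,10]=2  [7,8,9,10]=1
  size 5 → [5,7,8,9,10]=3  [6,7,8,9,10]=1
  size 6 → [5,6,7,8,9,10]=4
  size 7 → [4,5,6,7,8,9,10]=4
  size 8 → [2,4,5,6,7,8,9,10]=4  [3,4,5,6,7,8,9,10]=4
  size 9 → [1,3,4,5,6,7,8,9,10]=4  [2,3,4,5,6,7,8,9,10]=8
  first=0(l) contributes 12

12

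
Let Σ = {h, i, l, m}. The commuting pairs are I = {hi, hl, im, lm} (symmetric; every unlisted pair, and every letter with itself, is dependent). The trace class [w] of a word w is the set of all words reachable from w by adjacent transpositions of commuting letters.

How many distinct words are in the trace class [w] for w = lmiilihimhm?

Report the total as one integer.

0(l) covers ∅
1(m) covers ∅
2(i) covers 0:l
3(i) covers 2:i
4(l) covers 3:i
5(i) covers 4:l
6(h) covers 1:m
7(i) covers 5:i
8(m) covers 6:h
9(h) covers 8:m
10(m) covers 9:h
floor of heap: 0:l, 1:m
completions by unplaced set U, small U first (add the entries for U minus each lowest piece of U):
  |U|=1: {7}:1  {10}:1
  |U|=2: {5,7}:1  {7,10}:2  {9,10}:1
  |U|=3: {4,5,7}:1  {5,7,10}:3  {7,9,10}:3  {8,9,10}:1
  |U|=4: {3,4,5,7}:1  {4,5,7,10}:4  {5,7,9,10}:6  {6,8,9,10}:1  {7,8,9,10}:4
  |U|=5: {1,6,8,9,10}:1  {2,3,4,5,7}:1  {3,4,5,7,10}:5  {4,5,7,9,10}:10  {5,7,8,9,10}:10  {6,7,8,9,10}:5
  |U|=6: {0,2,3,4,5,7}:1  {1,6,7,8,9,10}:6  {2,3,4,5,7,10}:6  {3,4,5,7,9,10}:15  {4,5,7,8,9,10}:20  {5,6,7,8,9,10}:15
  |U|=7: {0,2,3,4,5,7,10}:7  {1,5,6,7,8,9,10}:21  {2,3,4,5,7,9,10}:21  {3,4,5,7,8,9,10}:35  {4,5,6,7,8,9,10}:35
  |U|=8: {0,2,3,4,5,7,9,10}:28  {1,4,5,6,7,8,9,10}:56  {2,3,4,5,7,8,9,10}:56  {3,4,5,6,7,8,9,10}:70
  |U|=9: {0,2,3,4,5,7,8,9,10}:84  {1,3,4,5,6,7,8,9,10}:126  {2,3,4,5,6,7,8,9,10}:126
  start at 0(l): 252
  start at 1(m): 210
sum over floor = 462

462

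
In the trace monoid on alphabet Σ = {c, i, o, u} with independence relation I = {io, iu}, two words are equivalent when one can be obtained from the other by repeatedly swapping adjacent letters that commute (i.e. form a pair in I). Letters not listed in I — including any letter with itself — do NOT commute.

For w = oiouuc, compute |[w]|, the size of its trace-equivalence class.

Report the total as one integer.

drop 0:o onto floor
drop 1:i onto floor
drop 2:o onto {0:o}
drop 3:u onto {2:o}
drop 4:u onto {3:u}
drop 5:c onto {1:i, 4:u}
ground layer = {0:o, 1:i}
drop-orders for the pieces not yet dropped (sum over which currently-grounded one goes next):
  1 to go: {5} 1
  2 to go: {1,5} 1  {4,5} 1
  3 to go: {1,4,5} 2  {3,4,5} 1
  4 to go: {1,3,4,5} 3  {2,3,4,5} 1
  if 0:o drops first: 4 orders
  if 1:i drops first: 1 orders
heap linearizations: 5

5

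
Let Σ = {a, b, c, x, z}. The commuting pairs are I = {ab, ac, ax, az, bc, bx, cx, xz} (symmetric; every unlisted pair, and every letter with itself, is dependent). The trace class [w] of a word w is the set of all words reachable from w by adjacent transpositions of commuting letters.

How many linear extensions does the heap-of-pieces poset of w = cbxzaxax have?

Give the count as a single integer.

#0=c has no predecessor
#1=b has no predecessor
#2=x has no predecessor
#3=z depends on [0:c, 1:b]
#4=a has no predecessor
#5=x depends on [2:x]
#6=a depends on [4:a]
#7=x depends on [5:x]
sources: [0:c, 1:b, 2:x, 4:a]
N(rest) = Σ N(rest − s) over sources s of rest; N(one piece) = 1:
  size 1 → [3]=1  [6]=1  [7]=1
  size 2 → [0,3]=1  [1,3]=1  [3,6]=2  [3,7]=2  [4,6]=1  [5,7]=1  [6,7]=2
  size 3 → [0,1,3]=2  [0,3,6]=3  [0,3,7]=3  [1,3,6]=3  [1,3,7]=3  [2,5,7]=1  [3,4,6]=3  [3,5,7]=3  [3,6,7]=6  [4,6,7]=3  [5,6,7]=3
  size 4 → [0,1,3,6]=8  [0,1,3,7]=8  [0,3,4,6]=6  [0,3,5,7]=6  [0,3,6,7]=12  [1,3,4,6]=6  [1,3,5,7]=6  [1,3,6,7]=12  [2,3,5,7]=4  [2,5,6,7]=4  [3,4,6,7]=12  [3,5,6,7]=12  [4,5,6,7]=6
  size 5 → [0,1,3,4,6]=20  [0,1,3,5,7]=20  [0,1,3,6,7]=40  [0,2,3,5,7]=10  [0,3,4,6,7]=30  [0,3,5,6,7]=30  [1,2,3,5,7]=10  [1,3,4,6,7]=30  [1,3,5,6,7]=30  [2,3,5,6,7]=20  [2,4,5,6,7]=10  [3,4,5,6,7]=30
  size 6 → [0,1,2,3,5,7]=40  [0,1,3,4,6,7]=120  [0,1,3,5,6,7]=120  [0,2,3,5,6,7]=60  [0,3,4,5,6,7]=90  [1,2,3,5,6,7]=60  [1,3,4,5,6,7]=90  [2,3,4,5,6,7]=60
  first=0(c) contributes 210
  first=1(b) contributes 210
  first=2(x) contributes 420
  first=4(a) contributes 280
|[w]| = 1120

1120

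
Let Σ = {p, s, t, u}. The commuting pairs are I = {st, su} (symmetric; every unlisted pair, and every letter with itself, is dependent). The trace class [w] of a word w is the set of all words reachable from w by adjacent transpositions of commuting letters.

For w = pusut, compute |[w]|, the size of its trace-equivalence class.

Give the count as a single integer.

#0=p has no predecessor
#1=u depends on [0:p]
#2=s depends on [0:p]
#3=u depends on [1:u]
#4=t depends on [3:u]
sources: [0:p]
N(rest) = Σ N(rest − s) over sources s of rest; N(one piece) = 1:
  size 1 → [2]=1  [4]=1
  size 2 → [2,4]=2  [3,4]=1
  size 3 → [1,3,4]=1  [2,3,4]=3
  first=0(p) contributes 4

4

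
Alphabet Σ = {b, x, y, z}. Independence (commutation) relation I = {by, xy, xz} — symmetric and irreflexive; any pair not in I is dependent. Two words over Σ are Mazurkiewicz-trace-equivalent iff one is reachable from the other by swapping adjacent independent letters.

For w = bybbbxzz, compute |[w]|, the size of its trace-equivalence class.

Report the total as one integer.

16

#0=b has no predecessor
#1=y has no predecessor
#2=b depends on [0:b]
#3=b depends on [2:b]
#4=b depends on [3:b]
#5=x depends on [4:b]
#6=z depends on [1:y, 4:b]
#7=z depends on [6:z]
sources: [0:b, 1:y]
N(rest) = Σ N(rest − s) over sources s of rest; N(one piece) = 1:
  size 1 → [5]=1  [7]=1
  size 2 → [5,7]=2  [6,7]=1
  size 3 → [1,6,7]=1  [5,6,7]=3
  size 4 → [1,5,6,7]=4  [4,5,6,7]=3
  size 5 → [1,4,5,6,7]=7  [3,4,5,6,7]=3
  size 6 → [1,3,4,5,6,7]=10  [2,3,4,5,6,7]=3
  first=0(b) contributes 13
  first=1(y) contributes 3
|[w]| = 16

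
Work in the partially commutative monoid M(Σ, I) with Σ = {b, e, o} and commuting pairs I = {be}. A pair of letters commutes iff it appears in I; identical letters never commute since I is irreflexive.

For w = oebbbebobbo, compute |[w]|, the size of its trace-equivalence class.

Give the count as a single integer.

15

drop 0:o onto floor
drop 1:e onto {0:o}
drop 2:b onto {0:o}
drop 3:b onto {2:b}
drop 4:b onto {3:b}
drop 5:e onto {1:e}
drop 6:b onto {4:b}
drop 7:o onto {5:e, 6:b}
drop 8:b onto {7:o}
drop 9:b onto {8:b}
drop 10:o onto {9:b}
ground layer = {0:o}
drop-orders for the pieces not yet dropped (sum over which currently-grounded one goes next):
  1 to go: {10} 1
  2 to go: {9,10} 1
  3 to go: {8,9,10} 1
  4 to go: {7,8,9,10} 1
  5 to go: {5,7,8,9,10} 1  {6,7,8,9,10} 1
  6 to go: {1,5,7,8,9,10} 1  {4,6,7,8,9,10} 1  {5,6,7,8,9,10} 2
  7 to go: {1,5,6,7,8,9,10} 3  {3,4,6,7,8,9,10} 1  {4,5,6,7,8,9,10} 3
  8 to go: {1,4,5,6,7,8,9,10} 6  {2,3,4,6,7,8,9,10} 1  {3,4,5,6,7,8,9,10} 4
  9 to go: {1,3,4,5,6,7,8,9,10} 10  {2,3,4,5,6,7,8,9,10} 5
  if 0:o drops first: 15 orders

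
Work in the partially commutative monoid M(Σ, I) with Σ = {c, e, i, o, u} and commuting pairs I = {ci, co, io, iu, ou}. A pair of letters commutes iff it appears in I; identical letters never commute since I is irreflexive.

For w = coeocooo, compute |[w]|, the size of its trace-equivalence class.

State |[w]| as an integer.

10

0(c) covers ∅
1(o) covers ∅
2(e) covers 0:c, 1:o
3(o) covers 2:e
4(c) covers 2:e
5(o) covers 3:o
6(o) covers 5:o
7(o) covers 6:o
floor of heap: 0:c, 1:o
completions by unplaced set U, small U first (add the entries for U minus each lowest piece of U):
  |U|=1: {4}:1  {7}:1
  |U|=2: {4,7}:2  {6,7}:1
  |U|=3: {4,6,7}:3  {5,6,7}:1
  |U|=4: {3,5,6,7}:1  {4,5,6,7}:4
  |U|=5: {3,4,5,6,7}:5
  |U|=6: {2,3,4,5,6,7}:5
  start at 0(c): 5
  start at 1(o): 5
sum over floor = 10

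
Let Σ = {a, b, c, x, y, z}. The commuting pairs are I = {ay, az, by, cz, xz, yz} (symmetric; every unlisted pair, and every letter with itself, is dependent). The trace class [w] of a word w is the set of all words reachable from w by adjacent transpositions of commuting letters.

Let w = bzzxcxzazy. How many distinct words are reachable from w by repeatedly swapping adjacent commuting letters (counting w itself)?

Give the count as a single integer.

#0=b has no predecessor
#1=z depends on [0:b]
#2=z depends on [1:z]
#3=x depends on [0:b]
#4=c depends on [3:x]
#5=x depends on [4:c]
#6=z depends on [2:z]
#7=a depends on [5:x]
#8=z depends on [6:z]
#9=y depends on [5:x]
sources: [0:b]
N(rest) = Σ N(rest − s) over sources s of rest; N(one piece) = 1:
  size 1 → [7]=1  [8]=1  [9]=1
  size 2 → [6,8]=1  [7,8]=2  [7,9]=2  [8,9]=2
  size 3 → [2,6,8]=1  [5,7,9]=2  [6,7,8]=3  [6,8,9]=3  [7,8,9]=6
  size 4 → [1,2,6,8]=1  [2,6,7,8]=4  [2,6,8,9]=4  [4,5,7,9]=2  [5,7,8,9]=8  [6,7,8,9]=12
  size 5 → [1,2,6,7,8]=5  [1,2,6,8,9]=5  [2,6,7,8,9]=20  [3,4,5,7,9]=2  [4,5,7,8,9]=10  [5,6,7,8,9]=20
  size 6 → [1,2,6,7,8,9]=30  [2,5,6,7,8,9]=40  [3,4,5,7,8,9]=12  [4,5,6,7,8,9]=30
  size 7 → [1,2,5,6,7,8,9]=70  [2,4,5,6,7,8,9]=70  [3,4,5,6,7,8,9]=42
  size 8 → [1,2,4,5,6,7,8,9]=140  [2,3,4,5,6,7,8,9]=112
  first=0(b) contributes 252

252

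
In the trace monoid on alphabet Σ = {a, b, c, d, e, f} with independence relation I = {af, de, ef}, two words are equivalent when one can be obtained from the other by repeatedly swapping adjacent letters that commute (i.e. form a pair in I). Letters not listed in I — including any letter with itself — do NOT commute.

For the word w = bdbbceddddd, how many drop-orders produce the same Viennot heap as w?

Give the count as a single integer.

#0=b has no predecessor
#1=d depends on [0:b]
#2=b depends on [1:d]
#3=b depends on [2:b]
#4=c depends on [3:b]
#5=e depends on [4:c]
#6=d depends on [4:c]
#7=d depends on [6:d]
#8=d depends on [7:d]
#9=d depends on [8:d]
#10=d depends on [9:d]
sources: [0:b]
N(rest) = Σ N(rest − s) over sources s of rest; N(one piece) = 1:
  size 1 → [5]=1  [10]=1
  size 2 → [5,10]=2  [9,10]=1
  size 3 → [5,9,10]=3  [8,9,10]=1
  size 4 → [5,8,9,10]=4  [7,8,9,10]=1
  size 5 → [5,7,8,9,10]=5  [6,7,8,9,10]=1
  size 6 → [5,6,7,8,9,10]=6
  size 7 → [4,5,6,7,8,9,10]=6
  size 8 → [3,4,5,6,7,8,9,10]=6
  size 9 → [2,3,4,5,6,7,8,9,10]=6
  first=0(b) contributes 6

6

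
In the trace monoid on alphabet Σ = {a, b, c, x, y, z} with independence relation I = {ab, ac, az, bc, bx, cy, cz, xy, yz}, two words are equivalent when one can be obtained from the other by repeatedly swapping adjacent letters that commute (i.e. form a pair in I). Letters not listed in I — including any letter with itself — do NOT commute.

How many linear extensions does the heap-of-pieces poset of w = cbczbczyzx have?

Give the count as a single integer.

0(c) covers ∅
1(b) covers ∅
2(c) covers 0:c
3(z) covers 1:b
4(b) covers 3:z
5(c) covers 2:c
6(z) covers 4:b
7(y) covers 4:b
8(z) covers 6:z
9(x) covers 5:c, 8:z
floor of heap: 0:c, 1:b
completions by unplaced set U, small U first (add the entries for U minus each lowest piece of U):
  |U|=1: {7}:1  {9}:1
  |U|=2: {5,9}:1  {7,9}:2  {8,9}:1
  |U|=3: {2,5,9}:1  {5,7,9}:3  {5,8,9}:2  {6,8,9}:1  {7,8,9}:3
  |U|=4: {0,2,5,9}:1  {2,5,7,9}:4  {2,5,8,9}:3  {5,6,8,9}:3  {5,7,8,9}:8  {6,7,8,9}:4
  |U|=5: {0,2,5,7,9}:5  {0,2,5,8,9}:4  {2,5,6,8,9}:6  {2,5,7,8,9}:15  {4,6,7,8,9}:4  {5,6,7,8,9}:15
  |U|=6: {0,2,5,6,8,9}:10  {0,2,5,7,8,9}:24  {2,5,6,7,8,9}:36  {3,4,6,7,8,9}:4  {4,5,6,7,8,9}:19
  |U|=7: {0,2,5,6,7,8,9}:70  {1,3,4,6,7,8,9}:4  {2,4,5,6,7,8,9}:55  {3,4,5,6,7,8,9}:23
  |U|=8: {0,2,4,5,6,7,8,9}:125  {1,3,4,5,6,7,8,9}:27  {2,3,4,5,6,7,8,9}:78
  start at 0(c): 105
  start at 1(b): 203
sum over floor = 308

308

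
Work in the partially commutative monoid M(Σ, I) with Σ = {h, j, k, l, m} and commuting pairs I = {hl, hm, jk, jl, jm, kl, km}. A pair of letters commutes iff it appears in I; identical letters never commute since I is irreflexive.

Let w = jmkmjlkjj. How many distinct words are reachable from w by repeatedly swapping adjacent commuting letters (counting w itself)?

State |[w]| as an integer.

drop 0:j onto floor
drop 1:m onto floor
drop 2:k onto floor
drop 3:m onto {1:m}
drop 4:j onto {0:j}
drop 5:l onto {3:m}
drop 6:k onto {2:k}
drop 7:j onto {4:j}
drop 8:j onto {7:j}
ground layer = {0:j, 1:m, 2:k}
drop-orders for the pieces not yet dropped (sum over which currently-grounded one goes next):
  1 to go: {5} 1  {6} 1  {8} 1
  2 to go: {2,6} 1  {3,5} 1  {5,6} 2  {5,8} 2  {6,8} 2  {7,8} 1
  3 to go: {1,3,5} 1  {2,5,6} 3  {2,6,8} 3  {3,5,6} 3  {3,5,8} 3  {4,7,8} 1  {5,6,8} 6  {5,7,8} 3  {6,7,8} 3
  4 to go: {0,4,7,8} 1  {1,3,5,6} 4  {1,3,5,8} 4  {2,3,5,6} 6  {2,5,6,8} 12  {2,6,7,8} 6  {3,5,6,8} 12  {3,5,7,8} 6  {4,5,7,8} 4  {4,6,7,8} 4  {5,6,7,8} 12
  5 to go: {0,4,5,7,8} 5  {0,4,6,7,8} 5  {1,2,3,5,6} 10  {1,3,5,6,8} 20  {1,3,5,7,8} 10  {2,3,5,6,8} 30  {2,4,6,7,8} 10  {2,5,6,7,8} 30  {3,4,5,7,8} 10  {3,5,6,7,8} 30  {4,5,6,7,8} 20
  6 to go: {0,2,4,6,7,8} 15  {0,3,4,5,7,8} 15  {0,4,5,6,7,8} 30  {1,2,3,5,6,8} 60  {1,3,4,5,7,8} 20  {1,3,5,6,7,8} 60  {2,3,5,6,7,8} 90  {2,4,5,6,7,8} 60  {3,4,5,6,7,8} 60
  7 to go: {0,1,3,4,5,7,8} 35  {0,2,4,5,6,7,8} 105  {0,3,4,5,6,7,8} 105  {1,2,3,5,6,7,8} 210  {1,3,4,5,6,7,8} 140  {2,3,4,5,6,7,8} 210
  if 0:j drops first: 560 orders
  if 1:m drops first: 420 orders
  if 2:k drops first: 280 orders
heap linearizations: 1260

1260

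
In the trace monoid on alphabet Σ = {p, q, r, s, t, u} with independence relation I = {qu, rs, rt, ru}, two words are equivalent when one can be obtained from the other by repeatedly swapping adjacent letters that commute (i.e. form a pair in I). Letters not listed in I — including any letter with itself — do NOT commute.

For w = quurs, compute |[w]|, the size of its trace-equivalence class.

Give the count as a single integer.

9

drop 0:q onto floor
drop 1:u onto floor
drop 2:u onto {1:u}
drop 3:r onto {0:q}
drop 4:s onto {0:q, 2:u}
ground layer = {0:q, 1:u}
drop-orders for the pieces not yet dropped (sum over which currently-grounded one goes next):
  1 to go: {3} 1  {4} 1
  2 to go: {2,4} 1  {3,4} 2
  3 to go: {0,3,4} 2  {1,2,4} 1  {2,3,4} 3
  if 0:q drops first: 4 orders
  if 1:u drops first: 5 orders
heap linearizations: 9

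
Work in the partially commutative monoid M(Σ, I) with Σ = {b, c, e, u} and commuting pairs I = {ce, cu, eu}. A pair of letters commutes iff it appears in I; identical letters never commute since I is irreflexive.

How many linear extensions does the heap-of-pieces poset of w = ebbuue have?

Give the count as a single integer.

drop 0:e onto floor
drop 1:b onto {0:e}
drop 2:b onto {1:b}
drop 3:u onto {2:b}
drop 4:u onto {3:u}
drop 5:e onto {2:b}
ground layer = {0:e}
drop-orders for the pieces not yet dropped (sum over which currently-grounded one goes next):
  1 to go: {4} 1  {5} 1
  2 to go: {3,4} 1  {4,5} 2
  3 to go: {3,4,5} 3
  4 to go: {2,3,4,5} 3
  if 0:e drops first: 3 orders

3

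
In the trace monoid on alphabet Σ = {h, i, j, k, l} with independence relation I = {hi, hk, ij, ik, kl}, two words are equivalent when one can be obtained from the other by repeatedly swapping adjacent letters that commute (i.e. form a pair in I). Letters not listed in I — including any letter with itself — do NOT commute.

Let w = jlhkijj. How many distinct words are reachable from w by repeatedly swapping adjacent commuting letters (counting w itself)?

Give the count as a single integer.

drop 0:j onto floor
drop 1:l onto {0:j}
drop 2:h onto {1:l}
drop 3:k onto {0:j}
drop 4:i onto {1:l}
drop 5:j onto {2:h, 3:k}
drop 6:j onto {5:j}
ground layer = {0:j}
drop-orders for the pieces not yet dropped (sum over which currently-grounded one goes next):
  1 to go: {4} 1  {6} 1
  2 to go: {4,6} 2  {5,6} 1
  3 to go: {2,5,6} 1  {3,5,6} 1  {4,5,6} 3
  4 to go: {2,3,5,6} 2  {2,4,5,6} 4  {3,4,5,6} 4
  5 to go: {1,2,4,5,6} 4  {2,3,4,5,6} 10
  if 0:j drops first: 14 orders

14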